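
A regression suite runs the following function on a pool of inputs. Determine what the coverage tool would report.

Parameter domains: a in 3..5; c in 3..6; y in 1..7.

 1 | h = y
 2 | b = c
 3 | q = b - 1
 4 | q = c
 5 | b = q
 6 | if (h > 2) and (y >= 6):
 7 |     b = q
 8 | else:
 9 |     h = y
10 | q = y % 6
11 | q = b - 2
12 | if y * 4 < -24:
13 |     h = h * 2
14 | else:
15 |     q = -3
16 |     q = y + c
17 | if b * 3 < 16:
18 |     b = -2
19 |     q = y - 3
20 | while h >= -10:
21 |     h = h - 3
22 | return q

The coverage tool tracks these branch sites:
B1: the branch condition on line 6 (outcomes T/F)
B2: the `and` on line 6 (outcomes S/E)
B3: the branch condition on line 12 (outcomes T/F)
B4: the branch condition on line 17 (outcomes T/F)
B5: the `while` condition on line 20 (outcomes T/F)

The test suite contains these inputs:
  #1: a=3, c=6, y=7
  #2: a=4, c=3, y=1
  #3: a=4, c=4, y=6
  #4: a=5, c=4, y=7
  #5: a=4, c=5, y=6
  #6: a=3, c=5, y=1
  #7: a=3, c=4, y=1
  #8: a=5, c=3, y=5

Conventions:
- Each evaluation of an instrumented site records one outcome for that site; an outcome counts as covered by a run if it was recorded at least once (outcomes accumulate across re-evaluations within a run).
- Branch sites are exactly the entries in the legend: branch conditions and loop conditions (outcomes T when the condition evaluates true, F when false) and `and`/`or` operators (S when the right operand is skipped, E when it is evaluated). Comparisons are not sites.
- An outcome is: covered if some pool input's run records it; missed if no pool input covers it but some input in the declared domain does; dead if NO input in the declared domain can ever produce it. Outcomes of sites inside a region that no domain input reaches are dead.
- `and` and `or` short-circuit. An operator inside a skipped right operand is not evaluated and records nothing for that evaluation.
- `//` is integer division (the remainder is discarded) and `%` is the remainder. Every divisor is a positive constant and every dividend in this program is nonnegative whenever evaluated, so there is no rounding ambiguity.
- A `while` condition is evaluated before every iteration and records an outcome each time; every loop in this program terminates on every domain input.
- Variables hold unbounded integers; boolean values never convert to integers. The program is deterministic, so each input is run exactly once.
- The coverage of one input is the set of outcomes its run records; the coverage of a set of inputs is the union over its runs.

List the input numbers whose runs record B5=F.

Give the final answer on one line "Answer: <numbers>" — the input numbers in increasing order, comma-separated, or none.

input #1 (a=3, c=6, y=7): records B5=F
input #2 (a=4, c=3, y=1): records B5=F
input #3 (a=4, c=4, y=6): records B5=F
input #4 (a=5, c=4, y=7): records B5=F
input #5 (a=4, c=5, y=6): records B5=F
input #6 (a=3, c=5, y=1): records B5=F
input #7 (a=3, c=4, y=1): records B5=F
input #8 (a=5, c=3, y=5): records B5=F

Answer: 1, 2, 3, 4, 5, 6, 7, 8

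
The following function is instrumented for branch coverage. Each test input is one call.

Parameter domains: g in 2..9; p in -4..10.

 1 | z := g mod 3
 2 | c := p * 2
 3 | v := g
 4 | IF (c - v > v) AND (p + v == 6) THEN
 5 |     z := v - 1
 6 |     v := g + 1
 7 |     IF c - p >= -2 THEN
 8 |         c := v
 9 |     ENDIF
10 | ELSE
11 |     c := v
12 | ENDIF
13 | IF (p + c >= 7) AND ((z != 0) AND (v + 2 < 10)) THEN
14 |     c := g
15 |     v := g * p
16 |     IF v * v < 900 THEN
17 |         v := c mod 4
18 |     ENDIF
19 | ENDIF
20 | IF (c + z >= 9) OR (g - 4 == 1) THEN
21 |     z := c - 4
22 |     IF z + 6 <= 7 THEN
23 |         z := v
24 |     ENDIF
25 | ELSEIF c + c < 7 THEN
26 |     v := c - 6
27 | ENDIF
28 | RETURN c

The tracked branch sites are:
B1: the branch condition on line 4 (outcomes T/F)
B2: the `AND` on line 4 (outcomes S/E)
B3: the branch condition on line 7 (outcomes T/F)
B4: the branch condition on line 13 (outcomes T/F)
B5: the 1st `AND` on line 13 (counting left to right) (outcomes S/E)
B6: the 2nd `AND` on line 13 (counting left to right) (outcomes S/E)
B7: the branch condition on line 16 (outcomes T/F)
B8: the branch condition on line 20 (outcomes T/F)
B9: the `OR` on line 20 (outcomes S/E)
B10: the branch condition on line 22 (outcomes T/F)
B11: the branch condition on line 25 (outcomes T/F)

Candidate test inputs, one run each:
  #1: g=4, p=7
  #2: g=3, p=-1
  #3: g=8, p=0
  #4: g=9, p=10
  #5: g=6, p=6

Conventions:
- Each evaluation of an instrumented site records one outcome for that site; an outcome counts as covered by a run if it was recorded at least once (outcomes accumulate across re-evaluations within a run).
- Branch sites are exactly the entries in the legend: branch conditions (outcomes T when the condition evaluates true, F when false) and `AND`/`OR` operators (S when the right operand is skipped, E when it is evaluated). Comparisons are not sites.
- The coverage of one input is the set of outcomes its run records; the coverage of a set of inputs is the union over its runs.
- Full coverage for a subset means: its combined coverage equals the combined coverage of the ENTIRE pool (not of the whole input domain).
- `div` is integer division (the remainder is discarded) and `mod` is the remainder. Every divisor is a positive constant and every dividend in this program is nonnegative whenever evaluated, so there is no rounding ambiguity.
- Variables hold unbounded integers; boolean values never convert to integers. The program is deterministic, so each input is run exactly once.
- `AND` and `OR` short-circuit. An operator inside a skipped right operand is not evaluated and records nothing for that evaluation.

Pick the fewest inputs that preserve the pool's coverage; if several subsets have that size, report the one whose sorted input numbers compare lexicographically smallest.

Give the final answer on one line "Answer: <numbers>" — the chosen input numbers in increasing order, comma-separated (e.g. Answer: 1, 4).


test 1 (g=4, p=7) fires B2->E, B1->F, B5->E, B6->E, B4->T, B7->T, B9->E, B8->F, B11->F; hits B1=F, B2=E, B4=T, B5=E, B6=E, B7=T, B8=F, B9=E, B11=F
test 2 (g=3, p=-1) fires B2->S, B1->F, B5->S, B4->F, B9->E, B8->F, B11->T; hits B1=F, B2=S, B4=F, B5=S, B8=F, B9=E, B11=T
test 3 (g=8, p=0) fires B2->S, B1->F, B5->E, B6->E, B4->F, B9->S, B8->T, B10->F; hits B1=F, B2=S, B4=F, B5=E, B6=E, B8=T, B9=S, B10=F
test 4 (g=9, p=10) fires B2->E, B1->F, B5->E, B6->S, B4->F, B9->S, B8->T, B10->F; hits B1=F, B2=E, B4=F, B5=E, B6=S, B8=T, B9=S, B10=F
test 5 (g=6, p=6) fires B2->S, B1->F, B5->E, B6->S, B4->F, B9->E, B8->F, B11->F; hits B1=F, B2=S, B4=F, B5=E, B6=S, B8=F, B9=E, B11=F
together the pool reaches 17 outcomes: B1=F, B2=S, B2=E, B4=T, B4=F, B5=S, B5=E, B6=S, B6=E, B7=T, B8=T, B8=F, B9=S, B9=E, B10=F, B11=T, B11=F
checked all size-1 subsets: none covers 17 outcomes (max 9/17)
checked all size-2 subsets: none covers 17 outcomes (max 14/17)
at size 3, {1, 2, 4} reaches all 17 outcomes; every lexicographically earlier size-3 subset fails
Answer: 1, 2, 4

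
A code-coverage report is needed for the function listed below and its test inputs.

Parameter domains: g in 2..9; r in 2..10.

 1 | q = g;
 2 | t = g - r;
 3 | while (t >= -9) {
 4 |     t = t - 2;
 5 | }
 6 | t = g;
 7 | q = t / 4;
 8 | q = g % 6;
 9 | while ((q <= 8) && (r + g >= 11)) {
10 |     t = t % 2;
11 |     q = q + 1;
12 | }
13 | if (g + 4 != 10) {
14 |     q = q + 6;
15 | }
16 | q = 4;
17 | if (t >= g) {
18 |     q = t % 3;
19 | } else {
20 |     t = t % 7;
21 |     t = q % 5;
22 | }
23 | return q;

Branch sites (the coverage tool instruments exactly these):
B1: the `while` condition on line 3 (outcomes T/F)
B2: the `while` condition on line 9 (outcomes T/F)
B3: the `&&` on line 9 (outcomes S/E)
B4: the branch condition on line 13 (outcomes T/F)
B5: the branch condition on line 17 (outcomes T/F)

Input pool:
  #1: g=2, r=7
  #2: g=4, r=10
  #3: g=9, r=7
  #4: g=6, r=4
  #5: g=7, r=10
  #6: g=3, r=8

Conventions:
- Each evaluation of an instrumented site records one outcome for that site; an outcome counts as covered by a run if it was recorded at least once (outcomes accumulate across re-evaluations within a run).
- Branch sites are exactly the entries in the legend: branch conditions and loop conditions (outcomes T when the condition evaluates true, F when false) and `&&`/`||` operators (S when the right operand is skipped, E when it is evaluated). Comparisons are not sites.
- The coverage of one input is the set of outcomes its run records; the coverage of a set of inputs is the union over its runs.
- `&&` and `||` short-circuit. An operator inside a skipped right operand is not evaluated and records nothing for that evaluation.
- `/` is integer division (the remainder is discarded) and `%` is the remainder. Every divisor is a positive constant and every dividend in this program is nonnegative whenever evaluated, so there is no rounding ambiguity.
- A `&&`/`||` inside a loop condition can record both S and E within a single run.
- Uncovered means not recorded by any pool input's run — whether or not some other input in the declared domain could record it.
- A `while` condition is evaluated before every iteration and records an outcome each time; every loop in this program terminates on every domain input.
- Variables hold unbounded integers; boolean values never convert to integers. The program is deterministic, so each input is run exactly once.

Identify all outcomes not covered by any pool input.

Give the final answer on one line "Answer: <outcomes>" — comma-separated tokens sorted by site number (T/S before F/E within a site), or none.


test 1 (g=2, r=7) hits B1=T, B1=F, B2=F, B3=E, B4=T, B5=T
test 2 (g=4, r=10) hits B1=T, B1=F, B2=T, B2=F, B3=S, B3=E, B4=T, B5=F
test 3 (g=9, r=7) hits B1=T, B1=F, B2=T, B2=F, B3=S, B3=E, B4=T, B5=F
test 4 (g=6, r=4) hits B1=T, B1=F, B2=F, B3=E, B4=F, B5=T
test 5 (g=7, r=10) hits B1=T, B1=F, B2=T, B2=F, B3=S, B3=E, B4=T, B5=F
test 6 (g=3, r=8) hits B1=T, B1=F, B2=T, B2=F, B3=S, B3=E, B4=T, B5=F
union over the pool: B1=T, B1=F, B2=T, B2=F, B3=S, B3=E, B4=T, B4=F, B5=T, B5=F
uncovered (0 of 10): none
Answer: none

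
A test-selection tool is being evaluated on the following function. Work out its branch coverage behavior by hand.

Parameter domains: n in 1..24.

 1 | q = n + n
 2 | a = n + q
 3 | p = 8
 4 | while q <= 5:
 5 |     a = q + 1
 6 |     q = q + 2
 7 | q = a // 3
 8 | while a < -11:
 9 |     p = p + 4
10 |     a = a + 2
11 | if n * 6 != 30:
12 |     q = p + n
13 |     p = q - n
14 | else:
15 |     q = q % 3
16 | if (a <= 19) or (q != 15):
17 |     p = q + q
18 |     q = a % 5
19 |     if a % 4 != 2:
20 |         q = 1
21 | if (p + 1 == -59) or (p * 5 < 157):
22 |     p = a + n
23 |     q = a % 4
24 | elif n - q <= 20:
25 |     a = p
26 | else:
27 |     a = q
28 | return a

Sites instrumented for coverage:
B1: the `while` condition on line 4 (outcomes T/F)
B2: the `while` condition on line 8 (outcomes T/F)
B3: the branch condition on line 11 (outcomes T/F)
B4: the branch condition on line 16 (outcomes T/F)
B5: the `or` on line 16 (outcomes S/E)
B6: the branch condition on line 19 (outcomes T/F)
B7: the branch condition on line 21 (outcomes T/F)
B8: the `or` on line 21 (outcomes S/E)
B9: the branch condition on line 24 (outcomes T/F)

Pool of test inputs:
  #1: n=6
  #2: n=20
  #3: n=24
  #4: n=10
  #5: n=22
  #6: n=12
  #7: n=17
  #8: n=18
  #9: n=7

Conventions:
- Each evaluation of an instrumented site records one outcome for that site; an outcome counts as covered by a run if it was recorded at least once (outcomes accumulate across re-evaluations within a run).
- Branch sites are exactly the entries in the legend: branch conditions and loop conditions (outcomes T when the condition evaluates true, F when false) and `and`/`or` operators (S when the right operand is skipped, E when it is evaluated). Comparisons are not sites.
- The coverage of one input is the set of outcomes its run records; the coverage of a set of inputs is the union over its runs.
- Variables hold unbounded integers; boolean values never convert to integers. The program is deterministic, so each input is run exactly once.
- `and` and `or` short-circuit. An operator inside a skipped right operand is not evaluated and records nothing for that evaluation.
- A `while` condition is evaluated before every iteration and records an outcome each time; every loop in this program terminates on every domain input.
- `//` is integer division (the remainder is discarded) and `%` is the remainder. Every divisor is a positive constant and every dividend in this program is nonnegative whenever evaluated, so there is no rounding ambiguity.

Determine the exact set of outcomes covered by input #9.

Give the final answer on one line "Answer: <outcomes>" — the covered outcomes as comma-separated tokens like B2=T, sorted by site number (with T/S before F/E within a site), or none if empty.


Tracing the run of input #9 (n=7):
  B1->F, B2->F, B3->T, B5->E, B4->F, B8->E, B7->T
collecting distinct outcomes: B1=F, B2=F, B3=T, B4=F, B5=E, B7=T, B8=E
Answer: B1=F, B2=F, B3=T, B4=F, B5=E, B7=T, B8=E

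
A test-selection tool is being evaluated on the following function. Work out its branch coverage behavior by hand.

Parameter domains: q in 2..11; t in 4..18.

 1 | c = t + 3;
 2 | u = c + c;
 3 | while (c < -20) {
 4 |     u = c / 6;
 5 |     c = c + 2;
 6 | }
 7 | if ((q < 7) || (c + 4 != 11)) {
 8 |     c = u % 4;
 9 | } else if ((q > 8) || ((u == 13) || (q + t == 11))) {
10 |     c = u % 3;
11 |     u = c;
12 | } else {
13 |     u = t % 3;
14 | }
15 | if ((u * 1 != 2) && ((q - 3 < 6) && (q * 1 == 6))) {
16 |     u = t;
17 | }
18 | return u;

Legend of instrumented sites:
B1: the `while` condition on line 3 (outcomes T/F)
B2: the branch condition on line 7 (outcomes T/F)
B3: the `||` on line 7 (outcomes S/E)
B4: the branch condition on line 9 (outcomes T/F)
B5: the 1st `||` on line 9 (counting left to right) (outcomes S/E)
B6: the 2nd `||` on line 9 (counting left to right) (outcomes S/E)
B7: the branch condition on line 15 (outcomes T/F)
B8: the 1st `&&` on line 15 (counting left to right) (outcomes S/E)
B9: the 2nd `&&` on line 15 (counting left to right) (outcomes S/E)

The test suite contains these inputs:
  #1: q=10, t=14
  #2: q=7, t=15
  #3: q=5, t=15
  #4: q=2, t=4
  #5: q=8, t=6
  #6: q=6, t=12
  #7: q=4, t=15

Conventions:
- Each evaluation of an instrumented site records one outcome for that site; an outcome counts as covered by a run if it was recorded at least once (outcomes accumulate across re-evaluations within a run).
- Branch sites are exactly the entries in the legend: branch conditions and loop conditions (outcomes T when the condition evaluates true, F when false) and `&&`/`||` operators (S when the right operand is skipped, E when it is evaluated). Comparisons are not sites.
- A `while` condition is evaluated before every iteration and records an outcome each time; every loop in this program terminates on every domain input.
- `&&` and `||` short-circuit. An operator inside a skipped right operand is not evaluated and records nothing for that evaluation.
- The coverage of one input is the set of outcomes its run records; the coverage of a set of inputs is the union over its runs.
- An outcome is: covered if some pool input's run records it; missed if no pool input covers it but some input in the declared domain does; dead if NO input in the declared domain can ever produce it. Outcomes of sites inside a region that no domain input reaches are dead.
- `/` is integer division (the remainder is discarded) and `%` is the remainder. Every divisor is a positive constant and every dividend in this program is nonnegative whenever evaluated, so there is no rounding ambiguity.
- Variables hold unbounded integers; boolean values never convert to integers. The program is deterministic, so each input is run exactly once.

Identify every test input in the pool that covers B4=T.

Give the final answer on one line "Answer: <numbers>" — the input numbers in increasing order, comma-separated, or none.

input #1 (q=10, t=14): misses B4=T
input #2 (q=7, t=15): misses B4=T
input #3 (q=5, t=15): misses B4=T
input #4 (q=2, t=4): misses B4=T
input #5 (q=8, t=6): misses B4=T
input #6 (q=6, t=12): misses B4=T
input #7 (q=4, t=15): misses B4=T

Answer: none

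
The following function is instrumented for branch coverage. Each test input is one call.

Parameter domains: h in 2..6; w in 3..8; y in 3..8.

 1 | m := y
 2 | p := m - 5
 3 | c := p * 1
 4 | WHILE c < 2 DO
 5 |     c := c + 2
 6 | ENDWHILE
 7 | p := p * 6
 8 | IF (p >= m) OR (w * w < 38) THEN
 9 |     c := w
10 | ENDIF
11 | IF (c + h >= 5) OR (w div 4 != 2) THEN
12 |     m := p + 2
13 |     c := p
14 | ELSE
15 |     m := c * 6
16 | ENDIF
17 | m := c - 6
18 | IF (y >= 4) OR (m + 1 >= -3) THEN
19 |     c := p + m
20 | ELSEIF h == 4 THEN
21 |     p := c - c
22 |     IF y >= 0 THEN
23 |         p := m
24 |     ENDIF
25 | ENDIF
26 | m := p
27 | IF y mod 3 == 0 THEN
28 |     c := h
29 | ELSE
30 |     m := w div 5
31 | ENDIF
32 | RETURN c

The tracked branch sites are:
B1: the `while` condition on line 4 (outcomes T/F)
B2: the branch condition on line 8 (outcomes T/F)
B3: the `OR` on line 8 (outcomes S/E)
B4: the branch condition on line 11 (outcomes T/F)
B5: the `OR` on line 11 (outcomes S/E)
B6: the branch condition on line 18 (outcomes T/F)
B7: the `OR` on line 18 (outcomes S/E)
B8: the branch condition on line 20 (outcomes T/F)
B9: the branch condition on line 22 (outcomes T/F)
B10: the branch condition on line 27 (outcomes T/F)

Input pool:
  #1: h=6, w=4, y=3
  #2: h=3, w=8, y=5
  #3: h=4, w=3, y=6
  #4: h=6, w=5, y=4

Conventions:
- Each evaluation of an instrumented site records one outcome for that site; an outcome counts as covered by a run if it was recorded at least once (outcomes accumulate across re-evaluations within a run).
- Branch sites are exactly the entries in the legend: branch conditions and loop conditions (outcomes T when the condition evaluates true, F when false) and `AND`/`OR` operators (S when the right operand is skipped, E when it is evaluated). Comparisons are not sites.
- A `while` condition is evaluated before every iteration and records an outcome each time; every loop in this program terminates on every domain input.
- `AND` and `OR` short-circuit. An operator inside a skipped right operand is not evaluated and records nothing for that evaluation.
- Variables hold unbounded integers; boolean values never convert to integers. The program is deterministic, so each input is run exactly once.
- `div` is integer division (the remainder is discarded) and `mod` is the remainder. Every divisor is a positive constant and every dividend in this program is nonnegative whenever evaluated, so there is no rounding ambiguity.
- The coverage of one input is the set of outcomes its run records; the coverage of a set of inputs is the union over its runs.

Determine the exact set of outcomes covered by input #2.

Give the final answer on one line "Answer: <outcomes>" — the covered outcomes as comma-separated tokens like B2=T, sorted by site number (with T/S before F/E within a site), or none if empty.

Simulating input #2 (h=3, w=8, y=5) step by step:
  B1->T, B1->F, B3->E, B2->F, B5->S, B4->T, B7->S, B6->T, B10->F
as a set, this run covers: B1=T, B1=F, B2=F, B3=E, B4=T, B5=S, B6=T, B7=S, B10=F

Answer: B1=T, B1=F, B2=F, B3=E, B4=T, B5=S, B6=T, B7=S, B10=F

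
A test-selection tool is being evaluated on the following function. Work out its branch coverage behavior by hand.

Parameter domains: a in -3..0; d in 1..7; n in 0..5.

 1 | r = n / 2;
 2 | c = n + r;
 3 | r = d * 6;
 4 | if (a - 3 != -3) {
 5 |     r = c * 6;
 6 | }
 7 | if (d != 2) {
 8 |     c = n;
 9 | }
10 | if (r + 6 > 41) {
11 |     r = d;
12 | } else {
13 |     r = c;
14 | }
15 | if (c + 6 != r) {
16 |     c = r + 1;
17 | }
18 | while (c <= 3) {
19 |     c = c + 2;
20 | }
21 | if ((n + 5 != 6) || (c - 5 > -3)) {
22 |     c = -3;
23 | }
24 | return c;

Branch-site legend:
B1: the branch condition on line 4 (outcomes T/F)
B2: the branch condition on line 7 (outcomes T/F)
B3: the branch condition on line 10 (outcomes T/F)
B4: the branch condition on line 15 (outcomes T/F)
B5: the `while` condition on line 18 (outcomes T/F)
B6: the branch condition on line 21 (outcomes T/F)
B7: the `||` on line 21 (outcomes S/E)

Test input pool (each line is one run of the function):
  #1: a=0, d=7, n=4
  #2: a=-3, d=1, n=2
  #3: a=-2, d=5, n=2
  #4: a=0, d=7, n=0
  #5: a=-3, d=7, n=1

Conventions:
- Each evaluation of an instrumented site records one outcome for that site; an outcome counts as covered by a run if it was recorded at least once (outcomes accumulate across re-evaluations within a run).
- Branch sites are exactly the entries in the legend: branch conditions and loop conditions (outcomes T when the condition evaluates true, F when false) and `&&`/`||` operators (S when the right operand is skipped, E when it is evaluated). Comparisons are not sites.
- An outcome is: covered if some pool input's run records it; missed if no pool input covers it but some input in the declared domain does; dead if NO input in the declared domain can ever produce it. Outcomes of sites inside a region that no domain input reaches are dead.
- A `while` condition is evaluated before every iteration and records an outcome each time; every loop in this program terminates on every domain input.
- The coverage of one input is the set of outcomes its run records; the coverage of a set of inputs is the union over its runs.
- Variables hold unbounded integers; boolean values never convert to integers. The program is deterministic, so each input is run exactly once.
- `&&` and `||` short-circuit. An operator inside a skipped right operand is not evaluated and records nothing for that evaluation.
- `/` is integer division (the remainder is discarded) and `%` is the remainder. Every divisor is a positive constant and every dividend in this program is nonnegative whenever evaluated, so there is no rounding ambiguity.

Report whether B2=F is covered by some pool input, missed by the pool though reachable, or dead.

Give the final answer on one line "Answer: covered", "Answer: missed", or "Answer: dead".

no pool input records B2=F
but domain input (a=-3, d=2, n=0) does record it -> reachable, so missed

Answer: missed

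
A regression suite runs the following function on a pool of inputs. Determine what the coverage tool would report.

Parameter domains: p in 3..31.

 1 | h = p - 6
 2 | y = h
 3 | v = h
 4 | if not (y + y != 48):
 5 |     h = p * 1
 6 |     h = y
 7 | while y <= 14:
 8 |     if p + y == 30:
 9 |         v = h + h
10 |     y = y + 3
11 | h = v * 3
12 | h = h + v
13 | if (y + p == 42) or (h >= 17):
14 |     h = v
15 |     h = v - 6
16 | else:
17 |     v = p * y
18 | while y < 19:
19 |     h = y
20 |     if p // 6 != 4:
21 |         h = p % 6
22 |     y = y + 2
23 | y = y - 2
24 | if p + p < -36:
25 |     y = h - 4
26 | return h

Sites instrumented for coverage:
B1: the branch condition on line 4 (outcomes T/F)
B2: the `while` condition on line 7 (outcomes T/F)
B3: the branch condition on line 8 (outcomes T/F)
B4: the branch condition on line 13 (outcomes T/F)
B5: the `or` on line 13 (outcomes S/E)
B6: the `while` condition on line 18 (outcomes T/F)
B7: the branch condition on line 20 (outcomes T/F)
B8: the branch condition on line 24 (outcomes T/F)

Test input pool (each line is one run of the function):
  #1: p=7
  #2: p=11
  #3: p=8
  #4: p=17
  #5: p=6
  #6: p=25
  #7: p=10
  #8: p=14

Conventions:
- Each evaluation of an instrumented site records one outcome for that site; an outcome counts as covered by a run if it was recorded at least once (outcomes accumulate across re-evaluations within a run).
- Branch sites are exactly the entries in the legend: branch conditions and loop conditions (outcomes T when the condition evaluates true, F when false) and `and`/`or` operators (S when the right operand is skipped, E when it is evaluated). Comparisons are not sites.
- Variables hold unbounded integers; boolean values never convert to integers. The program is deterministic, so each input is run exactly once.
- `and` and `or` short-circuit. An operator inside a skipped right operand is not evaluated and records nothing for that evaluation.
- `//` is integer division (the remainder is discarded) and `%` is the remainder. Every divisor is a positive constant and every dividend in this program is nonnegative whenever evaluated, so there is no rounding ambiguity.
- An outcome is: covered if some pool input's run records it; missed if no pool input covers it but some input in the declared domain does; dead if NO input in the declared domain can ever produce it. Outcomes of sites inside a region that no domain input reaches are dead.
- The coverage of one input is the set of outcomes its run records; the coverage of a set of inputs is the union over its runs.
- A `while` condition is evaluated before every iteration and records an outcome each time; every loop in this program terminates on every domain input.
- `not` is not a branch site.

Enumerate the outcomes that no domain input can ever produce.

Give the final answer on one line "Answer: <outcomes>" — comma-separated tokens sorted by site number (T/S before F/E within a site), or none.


exhaustive pass over the 29-input domain:
  B8=T: no domain input ever produces it -> dead
  reachable outcomes have witnesses, e.g. B1=T (e.g. p=30), B1=F (e.g. p=3), B2=T (e.g. p=3), B2=F (e.g. p=3)
Answer: B8=T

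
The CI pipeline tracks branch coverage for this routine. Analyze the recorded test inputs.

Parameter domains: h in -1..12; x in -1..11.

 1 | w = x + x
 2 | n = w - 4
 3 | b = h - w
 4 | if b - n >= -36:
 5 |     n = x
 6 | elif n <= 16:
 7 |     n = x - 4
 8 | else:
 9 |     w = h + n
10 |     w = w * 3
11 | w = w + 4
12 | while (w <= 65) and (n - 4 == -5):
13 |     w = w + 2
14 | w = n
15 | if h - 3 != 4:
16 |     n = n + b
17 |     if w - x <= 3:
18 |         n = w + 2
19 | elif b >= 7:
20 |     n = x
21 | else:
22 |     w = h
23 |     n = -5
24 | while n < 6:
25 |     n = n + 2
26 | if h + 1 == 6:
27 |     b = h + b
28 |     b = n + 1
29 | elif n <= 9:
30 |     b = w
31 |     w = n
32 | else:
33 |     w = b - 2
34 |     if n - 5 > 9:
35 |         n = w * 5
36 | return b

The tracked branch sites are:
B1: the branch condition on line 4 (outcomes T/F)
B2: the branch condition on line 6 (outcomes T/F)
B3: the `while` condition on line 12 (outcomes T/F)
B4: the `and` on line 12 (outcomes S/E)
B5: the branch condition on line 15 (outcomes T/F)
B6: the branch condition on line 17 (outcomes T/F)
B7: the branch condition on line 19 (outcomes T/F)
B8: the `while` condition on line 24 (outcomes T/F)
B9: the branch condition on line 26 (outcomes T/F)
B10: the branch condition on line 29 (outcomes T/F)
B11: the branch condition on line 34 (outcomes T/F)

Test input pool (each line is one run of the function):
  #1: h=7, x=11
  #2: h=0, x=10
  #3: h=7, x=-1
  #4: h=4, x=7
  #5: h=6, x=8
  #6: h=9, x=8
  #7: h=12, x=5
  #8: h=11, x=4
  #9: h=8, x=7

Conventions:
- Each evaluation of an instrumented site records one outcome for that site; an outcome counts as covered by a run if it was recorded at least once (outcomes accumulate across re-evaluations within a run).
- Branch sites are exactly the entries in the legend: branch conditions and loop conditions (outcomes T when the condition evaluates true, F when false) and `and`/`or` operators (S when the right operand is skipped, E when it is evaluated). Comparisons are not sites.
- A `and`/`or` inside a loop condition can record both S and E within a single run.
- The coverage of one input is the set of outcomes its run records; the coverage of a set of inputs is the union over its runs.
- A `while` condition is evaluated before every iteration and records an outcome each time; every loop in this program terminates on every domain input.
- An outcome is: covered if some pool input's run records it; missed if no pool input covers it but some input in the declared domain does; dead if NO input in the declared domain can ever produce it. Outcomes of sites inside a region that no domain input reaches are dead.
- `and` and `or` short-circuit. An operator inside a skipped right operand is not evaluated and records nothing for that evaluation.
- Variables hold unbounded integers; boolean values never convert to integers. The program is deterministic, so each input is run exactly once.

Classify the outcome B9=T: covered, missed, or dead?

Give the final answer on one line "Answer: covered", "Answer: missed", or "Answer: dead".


no pool input records B9=T
but domain input (h=5, x=-1) does record it -> reachable, so missed
Answer: missed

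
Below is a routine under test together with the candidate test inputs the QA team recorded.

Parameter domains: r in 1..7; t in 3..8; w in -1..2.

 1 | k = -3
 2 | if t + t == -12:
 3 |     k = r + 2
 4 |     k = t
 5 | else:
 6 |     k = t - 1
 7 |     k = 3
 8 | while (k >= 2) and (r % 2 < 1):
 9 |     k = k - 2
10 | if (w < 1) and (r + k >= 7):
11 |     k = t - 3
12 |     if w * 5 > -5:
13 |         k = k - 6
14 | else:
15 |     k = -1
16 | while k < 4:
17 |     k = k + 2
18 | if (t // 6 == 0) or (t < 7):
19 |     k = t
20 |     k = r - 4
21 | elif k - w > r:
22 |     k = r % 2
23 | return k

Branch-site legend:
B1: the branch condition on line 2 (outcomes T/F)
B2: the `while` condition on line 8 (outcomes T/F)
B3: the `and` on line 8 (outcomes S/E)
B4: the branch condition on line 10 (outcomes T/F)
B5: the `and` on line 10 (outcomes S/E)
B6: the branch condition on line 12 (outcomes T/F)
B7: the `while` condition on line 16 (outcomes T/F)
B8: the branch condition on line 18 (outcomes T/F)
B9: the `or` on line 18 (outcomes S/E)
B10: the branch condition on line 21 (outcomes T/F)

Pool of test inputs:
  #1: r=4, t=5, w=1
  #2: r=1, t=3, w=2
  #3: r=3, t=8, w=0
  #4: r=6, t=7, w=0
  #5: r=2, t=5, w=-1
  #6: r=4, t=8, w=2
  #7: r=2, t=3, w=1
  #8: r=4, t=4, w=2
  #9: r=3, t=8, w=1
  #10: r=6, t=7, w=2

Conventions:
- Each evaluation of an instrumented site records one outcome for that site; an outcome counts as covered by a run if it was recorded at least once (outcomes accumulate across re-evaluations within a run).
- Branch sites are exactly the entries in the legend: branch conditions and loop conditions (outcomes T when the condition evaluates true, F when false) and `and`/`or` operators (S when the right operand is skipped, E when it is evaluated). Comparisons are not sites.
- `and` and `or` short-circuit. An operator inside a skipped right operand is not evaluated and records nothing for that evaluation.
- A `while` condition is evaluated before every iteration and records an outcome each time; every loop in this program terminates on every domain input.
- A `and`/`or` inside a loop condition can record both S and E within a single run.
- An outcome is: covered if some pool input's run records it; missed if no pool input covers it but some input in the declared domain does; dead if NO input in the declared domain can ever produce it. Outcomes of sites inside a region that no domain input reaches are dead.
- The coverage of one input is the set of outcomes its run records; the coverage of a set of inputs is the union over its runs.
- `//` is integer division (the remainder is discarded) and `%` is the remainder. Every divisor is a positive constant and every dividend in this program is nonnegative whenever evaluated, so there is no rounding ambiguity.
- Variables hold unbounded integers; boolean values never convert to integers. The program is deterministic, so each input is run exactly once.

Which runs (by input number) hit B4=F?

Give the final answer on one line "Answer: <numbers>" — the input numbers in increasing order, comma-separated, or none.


input #1 (r=4, t=5, w=1): hits B4=F
input #2 (r=1, t=3, w=2): hits B4=F
input #3 (r=3, t=8, w=0): hits B4=F
input #4 (r=6, t=7, w=0): never hits B4=F
input #5 (r=2, t=5, w=-1): hits B4=F
input #6 (r=4, t=8, w=2): hits B4=F
input #7 (r=2, t=3, w=1): hits B4=F
input #8 (r=4, t=4, w=2): hits B4=F
input #9 (r=3, t=8, w=1): hits B4=F
input #10 (r=6, t=7, w=2): hits B4=F
Answer: 1, 2, 3, 5, 6, 7, 8, 9, 10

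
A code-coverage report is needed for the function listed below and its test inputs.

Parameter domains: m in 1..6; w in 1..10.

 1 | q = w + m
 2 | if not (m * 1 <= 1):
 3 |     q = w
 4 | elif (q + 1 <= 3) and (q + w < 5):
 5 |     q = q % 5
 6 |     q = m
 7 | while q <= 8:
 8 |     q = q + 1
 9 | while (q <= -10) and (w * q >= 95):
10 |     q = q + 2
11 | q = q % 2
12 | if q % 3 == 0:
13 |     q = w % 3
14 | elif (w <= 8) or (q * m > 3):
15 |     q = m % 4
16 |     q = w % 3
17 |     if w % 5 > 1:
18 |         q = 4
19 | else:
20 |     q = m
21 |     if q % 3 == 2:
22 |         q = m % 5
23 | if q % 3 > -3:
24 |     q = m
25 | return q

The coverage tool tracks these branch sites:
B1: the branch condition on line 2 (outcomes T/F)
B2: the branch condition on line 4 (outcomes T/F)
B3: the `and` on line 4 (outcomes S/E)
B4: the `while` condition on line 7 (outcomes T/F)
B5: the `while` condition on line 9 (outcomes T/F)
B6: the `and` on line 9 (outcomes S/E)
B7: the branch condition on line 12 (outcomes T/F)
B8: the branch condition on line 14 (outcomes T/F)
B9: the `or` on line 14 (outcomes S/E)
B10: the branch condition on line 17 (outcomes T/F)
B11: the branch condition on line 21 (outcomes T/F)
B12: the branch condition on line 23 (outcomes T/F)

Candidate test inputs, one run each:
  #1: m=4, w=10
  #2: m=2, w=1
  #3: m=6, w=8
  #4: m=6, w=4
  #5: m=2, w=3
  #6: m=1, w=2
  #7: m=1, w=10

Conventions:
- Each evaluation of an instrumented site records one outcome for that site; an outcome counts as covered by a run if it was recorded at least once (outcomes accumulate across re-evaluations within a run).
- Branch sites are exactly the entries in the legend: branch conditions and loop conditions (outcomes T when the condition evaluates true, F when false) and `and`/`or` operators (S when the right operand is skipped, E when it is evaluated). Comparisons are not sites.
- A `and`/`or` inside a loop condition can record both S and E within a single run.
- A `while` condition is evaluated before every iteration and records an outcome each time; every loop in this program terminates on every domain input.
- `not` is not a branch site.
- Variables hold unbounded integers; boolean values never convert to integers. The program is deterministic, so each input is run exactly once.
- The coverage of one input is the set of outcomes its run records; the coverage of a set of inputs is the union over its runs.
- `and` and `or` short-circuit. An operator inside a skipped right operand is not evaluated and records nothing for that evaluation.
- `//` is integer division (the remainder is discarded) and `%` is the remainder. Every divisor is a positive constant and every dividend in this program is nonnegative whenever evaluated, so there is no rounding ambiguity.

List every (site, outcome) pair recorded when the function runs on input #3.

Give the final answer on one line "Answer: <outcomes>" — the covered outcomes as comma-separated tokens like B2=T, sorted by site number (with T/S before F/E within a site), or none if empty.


Running input #3 (m=6, w=8), event by event:
  B1->T, B4->T, B4->F, B6->S, B5->F, B7->F, B9->S, B8->T, B10->T, B12->T
deduplicating events, the covered set is: B1=T, B4=T, B4=F, B5=F, B6=S, B7=F, B8=T, B9=S, B10=T, B12=T
Answer: B1=T, B4=T, B4=F, B5=F, B6=S, B7=F, B8=T, B9=S, B10=T, B12=T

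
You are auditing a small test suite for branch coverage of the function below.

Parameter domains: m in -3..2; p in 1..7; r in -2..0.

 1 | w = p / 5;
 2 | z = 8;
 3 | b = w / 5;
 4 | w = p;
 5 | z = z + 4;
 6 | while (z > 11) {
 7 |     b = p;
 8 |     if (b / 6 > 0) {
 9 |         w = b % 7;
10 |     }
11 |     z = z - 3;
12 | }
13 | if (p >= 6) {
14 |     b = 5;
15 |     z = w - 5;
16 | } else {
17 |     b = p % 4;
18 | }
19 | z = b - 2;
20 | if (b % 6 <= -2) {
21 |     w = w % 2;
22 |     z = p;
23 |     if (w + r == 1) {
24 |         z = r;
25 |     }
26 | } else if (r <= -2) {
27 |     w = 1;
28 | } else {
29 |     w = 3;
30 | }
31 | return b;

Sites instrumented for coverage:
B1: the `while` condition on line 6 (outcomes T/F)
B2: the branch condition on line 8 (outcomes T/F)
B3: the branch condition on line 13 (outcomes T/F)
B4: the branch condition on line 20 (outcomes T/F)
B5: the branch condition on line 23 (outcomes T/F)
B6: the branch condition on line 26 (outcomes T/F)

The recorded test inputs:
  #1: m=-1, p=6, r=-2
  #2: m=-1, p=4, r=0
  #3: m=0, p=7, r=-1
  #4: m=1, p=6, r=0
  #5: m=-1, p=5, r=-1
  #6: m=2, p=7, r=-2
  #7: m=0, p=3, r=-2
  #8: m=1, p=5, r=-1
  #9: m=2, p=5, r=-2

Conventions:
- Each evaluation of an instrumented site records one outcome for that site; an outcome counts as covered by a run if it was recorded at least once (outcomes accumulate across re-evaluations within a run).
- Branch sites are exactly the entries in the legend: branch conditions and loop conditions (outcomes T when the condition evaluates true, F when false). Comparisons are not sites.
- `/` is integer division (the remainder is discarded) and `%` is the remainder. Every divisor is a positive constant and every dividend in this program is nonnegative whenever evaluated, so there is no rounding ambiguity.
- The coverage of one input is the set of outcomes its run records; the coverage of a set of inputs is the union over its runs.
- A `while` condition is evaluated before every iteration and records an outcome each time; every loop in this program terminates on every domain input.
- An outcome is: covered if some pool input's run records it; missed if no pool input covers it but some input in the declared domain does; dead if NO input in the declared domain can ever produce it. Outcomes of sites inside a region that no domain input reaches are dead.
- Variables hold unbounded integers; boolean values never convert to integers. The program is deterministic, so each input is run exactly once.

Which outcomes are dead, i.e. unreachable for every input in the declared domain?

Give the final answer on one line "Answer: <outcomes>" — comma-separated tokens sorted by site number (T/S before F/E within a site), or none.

checking every outcome against all 126 domain inputs:
  B4=T: never recorded by any domain input -> dead
  B5=T: never recorded by any domain input -> dead
  B5=F: never recorded by any domain input -> dead
  reachable outcomes have witnesses, e.g. B1=T (e.g. m=-3, p=1, r=-2), B1=F (e.g. m=-3, p=1, r=-2), B2=T (e.g. m=-3, p=6, r=-2), B2=F (e.g. m=-3, p=1, r=-2)

Answer: B4=T, B5=T, B5=F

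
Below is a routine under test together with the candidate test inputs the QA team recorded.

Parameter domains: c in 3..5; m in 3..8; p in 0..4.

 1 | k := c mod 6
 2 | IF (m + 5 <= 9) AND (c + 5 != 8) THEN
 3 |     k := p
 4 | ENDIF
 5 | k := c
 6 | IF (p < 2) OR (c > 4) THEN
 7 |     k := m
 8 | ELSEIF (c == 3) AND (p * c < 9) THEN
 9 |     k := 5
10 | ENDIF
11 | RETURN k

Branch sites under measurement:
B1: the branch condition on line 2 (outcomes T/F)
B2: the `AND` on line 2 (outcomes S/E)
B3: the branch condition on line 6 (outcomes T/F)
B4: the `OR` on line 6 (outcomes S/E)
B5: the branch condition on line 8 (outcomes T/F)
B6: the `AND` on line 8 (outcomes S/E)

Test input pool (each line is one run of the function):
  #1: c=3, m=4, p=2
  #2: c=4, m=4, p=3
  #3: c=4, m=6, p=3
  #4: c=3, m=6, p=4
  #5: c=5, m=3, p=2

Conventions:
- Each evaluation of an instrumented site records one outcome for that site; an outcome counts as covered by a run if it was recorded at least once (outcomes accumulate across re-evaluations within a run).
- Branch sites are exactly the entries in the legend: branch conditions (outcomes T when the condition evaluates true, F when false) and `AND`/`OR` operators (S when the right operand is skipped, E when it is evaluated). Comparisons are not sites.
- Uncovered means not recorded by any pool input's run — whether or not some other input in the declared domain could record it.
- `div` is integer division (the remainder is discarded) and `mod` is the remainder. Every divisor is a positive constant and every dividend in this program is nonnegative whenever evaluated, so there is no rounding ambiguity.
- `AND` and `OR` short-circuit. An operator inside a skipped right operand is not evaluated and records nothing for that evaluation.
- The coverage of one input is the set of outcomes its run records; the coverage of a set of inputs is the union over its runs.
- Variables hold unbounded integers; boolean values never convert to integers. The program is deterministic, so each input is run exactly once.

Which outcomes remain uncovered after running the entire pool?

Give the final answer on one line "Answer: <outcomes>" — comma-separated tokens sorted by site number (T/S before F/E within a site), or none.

run #1 (c=3, m=4, p=2) records B1=F, B2=E, B3=F, B4=E, B5=T, B6=E
run #2 (c=4, m=4, p=3) records B1=T, B2=E, B3=F, B4=E, B5=F, B6=S
run #3 (c=4, m=6, p=3) records B1=F, B2=S, B3=F, B4=E, B5=F, B6=S
run #4 (c=3, m=6, p=4) records B1=F, B2=S, B3=F, B4=E, B5=F, B6=E
run #5 (c=5, m=3, p=2) records B1=T, B2=E, B3=T, B4=E
union over the pool: B1=T, B1=F, B2=S, B2=E, B3=T, B3=F, B4=E, B5=T, B5=F, B6=S, B6=E
uncovered (1 of 12): B4=S

Answer: B4=S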